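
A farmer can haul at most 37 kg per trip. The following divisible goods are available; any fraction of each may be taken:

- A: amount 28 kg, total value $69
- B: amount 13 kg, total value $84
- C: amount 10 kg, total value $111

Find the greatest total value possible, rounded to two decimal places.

Take in order of value per unit:
- C (111/10 per unit): all 10 → value 111, running total 111.00
- B (84/13 per unit): all 13 → value 84, running total 195.00
- A (69/28 per unit): 14 of 28 → value 14×69/28 = 34.5000, running total 229.50
Total 229.50.

229.50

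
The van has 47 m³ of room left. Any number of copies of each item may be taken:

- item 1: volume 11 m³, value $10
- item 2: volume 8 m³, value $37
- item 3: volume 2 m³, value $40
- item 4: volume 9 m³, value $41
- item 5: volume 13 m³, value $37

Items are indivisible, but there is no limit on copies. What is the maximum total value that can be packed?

$920

Best value-per-unit is item 3 at 40/2, and filling with it alone uses volume 23×2=46. No mix of the others beats 23×40 = 920.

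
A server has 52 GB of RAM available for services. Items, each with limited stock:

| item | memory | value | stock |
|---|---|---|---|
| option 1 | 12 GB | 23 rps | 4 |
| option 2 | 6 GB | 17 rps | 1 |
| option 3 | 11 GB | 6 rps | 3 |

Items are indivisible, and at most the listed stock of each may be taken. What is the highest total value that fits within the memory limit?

92 rps

Top feasible selections:
- 4×option 1: memory 48, value 92
- 3×option 1 + 1×option 2: memory 42, value 86
Best: 92 rps.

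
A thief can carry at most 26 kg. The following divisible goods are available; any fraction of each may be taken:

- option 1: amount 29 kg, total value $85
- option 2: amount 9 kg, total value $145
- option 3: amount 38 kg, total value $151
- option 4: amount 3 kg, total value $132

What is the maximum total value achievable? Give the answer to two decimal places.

332.63

Take in order of value per unit:
- option 4 (132/3 per unit): all 3 → value 132, running total 132.00
- option 2 (145/9 per unit): all 9 → value 145, running total 277.00
- option 3 (151/38 per unit): 14 of 38 → value 14×151/38 = 55.6316, running total 332.63
Total 332.63.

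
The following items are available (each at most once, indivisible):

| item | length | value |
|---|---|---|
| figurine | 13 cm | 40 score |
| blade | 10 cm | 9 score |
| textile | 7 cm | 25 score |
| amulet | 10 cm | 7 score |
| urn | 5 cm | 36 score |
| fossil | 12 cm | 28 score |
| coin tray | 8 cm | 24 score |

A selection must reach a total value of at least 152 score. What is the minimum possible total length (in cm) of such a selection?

Subsets with value ≥ 152, sorted by total length:
- figurine+textile+urn+fossil+coin tray: length 45, value 153
- figurine+blade+textile+urn+fossil+coin tray: length 55, value 162
- figurine+textile+amulet+urn+fossil+coin tray: length 55, value 160
Minimum length: 45 cm.

45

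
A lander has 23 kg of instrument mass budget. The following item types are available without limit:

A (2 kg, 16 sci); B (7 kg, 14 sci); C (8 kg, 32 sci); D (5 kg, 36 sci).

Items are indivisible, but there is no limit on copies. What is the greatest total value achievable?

Best value-per-unit is A at 16/2; filling with it alone gives 11×16 = 176.
Optimal mix: 9×A + 1×D → mass 23, value 180.

180 sci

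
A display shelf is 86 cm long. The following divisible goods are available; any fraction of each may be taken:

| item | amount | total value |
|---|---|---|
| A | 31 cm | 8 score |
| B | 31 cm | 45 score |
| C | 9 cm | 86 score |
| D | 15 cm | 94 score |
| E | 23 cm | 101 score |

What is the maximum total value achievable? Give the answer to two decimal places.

328.06

Take in order of value per unit:
- C (86/9 per unit): all 9 → value 86, running total 86.00
- D (94/15 per unit): all 15 → value 94, running total 180.00
- E (101/23 per unit): all 23 → value 101, running total 281.00
- B (45/31 per unit): all 31 → value 45, running total 326.00
- A (8/31 per unit): 8 of 31 → value 8×8/31 = 2.0645, running total 328.06
Total 328.06.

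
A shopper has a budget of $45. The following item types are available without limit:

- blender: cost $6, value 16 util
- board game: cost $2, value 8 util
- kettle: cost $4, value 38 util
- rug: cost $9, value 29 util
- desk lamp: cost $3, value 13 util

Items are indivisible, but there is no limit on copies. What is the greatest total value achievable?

418 util

Best value-per-unit is kettle at 38/4, and filling with it alone uses cost 11×4=44. No mix of the others beats 11×38 = 418.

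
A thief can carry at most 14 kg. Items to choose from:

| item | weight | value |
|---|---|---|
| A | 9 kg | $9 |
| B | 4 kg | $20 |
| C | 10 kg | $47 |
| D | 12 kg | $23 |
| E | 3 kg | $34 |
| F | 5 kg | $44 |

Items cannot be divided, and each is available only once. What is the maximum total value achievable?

This is a 0/1 knapsack; check combinations near the capacity.
- B+E+F: weight 4+3+5=12, value 20+34+44=98
- C+E: weight 10+3=13, value 47+34=81
- E+F: weight 3+5=8, value 34+44=78
- B+C: weight 4+10=14, value 20+47=67
Best: $98.

$98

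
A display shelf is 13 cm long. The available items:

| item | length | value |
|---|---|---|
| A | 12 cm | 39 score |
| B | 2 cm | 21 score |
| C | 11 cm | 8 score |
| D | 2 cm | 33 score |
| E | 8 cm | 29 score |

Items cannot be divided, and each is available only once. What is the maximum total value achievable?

83 score

Check high-value combinations within 13 cm:
- B+D+E: length 2+2+8=12, value 21+33+29=83
- D+E: length 2+8=10, value 33+29=62
- B+D: length 2+2=4, value 21+33=54
Best: 83 score.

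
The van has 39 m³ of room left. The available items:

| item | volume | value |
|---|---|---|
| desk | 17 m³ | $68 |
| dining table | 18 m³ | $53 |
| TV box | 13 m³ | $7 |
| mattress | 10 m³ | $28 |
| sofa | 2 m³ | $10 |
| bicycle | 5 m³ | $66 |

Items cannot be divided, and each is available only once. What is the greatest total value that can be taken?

Check high-value combinations within 39 m³:
- desk+mattress+sofa+bicycle: volume 17+10+2+5=34, value 68+28+10+66=172
- desk+mattress+bicycle: volume 17+10+5=32, value 68+28+66=162
- dining table+mattress+sofa+bicycle: volume 18+10+2+5=35, value 53+28+10+66=157
- desk+TV box+sofa+bicycle: volume 17+13+2+5=37, value 68+7+10+66=151
Best: $172.

$172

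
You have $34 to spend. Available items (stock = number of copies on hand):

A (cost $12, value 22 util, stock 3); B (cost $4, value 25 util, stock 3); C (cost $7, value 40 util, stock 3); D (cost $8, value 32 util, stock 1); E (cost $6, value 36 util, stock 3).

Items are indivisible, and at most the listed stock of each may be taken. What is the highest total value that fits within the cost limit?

Top feasible selections:
- 2×B + 2×C + 2×E: cost 34, value 202
- 2×B + 1×C + 3×E: cost 33, value 198
- 3×B + 3×C: cost 33, value 195
- 3×C + 2×E: cost 33, value 192
Best: 202 util.

202 util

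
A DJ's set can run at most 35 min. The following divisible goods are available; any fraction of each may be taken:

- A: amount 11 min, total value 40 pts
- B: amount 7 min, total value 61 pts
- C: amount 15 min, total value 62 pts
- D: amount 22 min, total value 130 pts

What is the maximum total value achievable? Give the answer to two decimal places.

215.80

Take in order of value per unit:
- B (61/7 per unit): all 7 → value 61, running total 61.00
- D (130/22 per unit): all 22 → value 130, running total 191.00
- C (62/15 per unit): 6 of 15 → value 6×62/15 = 24.8000, running total 215.80
Total 215.80.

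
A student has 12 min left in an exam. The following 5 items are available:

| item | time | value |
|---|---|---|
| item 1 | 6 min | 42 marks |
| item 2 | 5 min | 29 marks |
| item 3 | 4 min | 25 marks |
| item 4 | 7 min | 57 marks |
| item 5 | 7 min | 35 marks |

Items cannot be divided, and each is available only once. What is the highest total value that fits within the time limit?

86 marks

Check high-value combinations within 12 min:
- item 2+item 4: time 5+7=12, value 29+57=86
- item 3+item 4: time 4+7=11, value 25+57=82
- item 1+item 2: time 6+5=11, value 42+29=71
Best: 86 marks.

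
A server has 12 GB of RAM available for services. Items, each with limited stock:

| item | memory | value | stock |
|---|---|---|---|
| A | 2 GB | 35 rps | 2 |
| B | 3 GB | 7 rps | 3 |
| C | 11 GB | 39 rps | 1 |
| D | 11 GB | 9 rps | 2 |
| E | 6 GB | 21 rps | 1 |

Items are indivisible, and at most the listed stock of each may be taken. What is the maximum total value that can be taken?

91 rps

Top feasible selections:
- 2×A + 1×E: memory 10, value 91
- 2×A + 2×B: memory 10, value 84
Best: 91 rps.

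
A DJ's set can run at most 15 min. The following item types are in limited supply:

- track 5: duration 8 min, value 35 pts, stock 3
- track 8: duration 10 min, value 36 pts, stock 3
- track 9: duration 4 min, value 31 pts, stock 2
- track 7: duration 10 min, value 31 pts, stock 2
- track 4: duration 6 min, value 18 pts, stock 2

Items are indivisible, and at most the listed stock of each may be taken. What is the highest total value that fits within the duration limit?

80 pts

Top feasible selections:
- 2×track 9 + 1×track 4: duration 14, value 80
- 1×track 8 + 1×track 9: duration 14, value 67
- 1×track 5 + 1×track 9: duration 12, value 66
Best: 80 pts.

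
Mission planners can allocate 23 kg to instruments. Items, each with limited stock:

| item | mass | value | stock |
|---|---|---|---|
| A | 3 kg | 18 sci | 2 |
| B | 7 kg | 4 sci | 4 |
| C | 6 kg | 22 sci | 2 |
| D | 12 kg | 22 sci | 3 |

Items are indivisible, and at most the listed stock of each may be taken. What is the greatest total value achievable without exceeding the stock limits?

80 sci

Best selections within mass 23 and stock limits:
- 2×A + 2×C: mass 18, value 80
- 1×A + 1×B + 2×C: mass 22, value 66
- 1×A + 2×C: mass 15, value 62
- 2×A + 1×B + 1×C: mass 19, value 62
Best: 80 sci.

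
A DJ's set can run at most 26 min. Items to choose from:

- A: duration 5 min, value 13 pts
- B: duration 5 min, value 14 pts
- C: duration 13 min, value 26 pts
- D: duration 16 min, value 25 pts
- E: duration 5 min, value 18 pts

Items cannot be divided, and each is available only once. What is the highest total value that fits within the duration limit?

58 pts

Check high-value combinations within 26 min:
- B+C+E: duration 5+13+5=23, value 14+26+18=58
- A+C+E: duration 5+13+5=23, value 13+26+18=57
- B+D+E: duration 5+16+5=26, value 14+25+18=57
Best: 58 pts.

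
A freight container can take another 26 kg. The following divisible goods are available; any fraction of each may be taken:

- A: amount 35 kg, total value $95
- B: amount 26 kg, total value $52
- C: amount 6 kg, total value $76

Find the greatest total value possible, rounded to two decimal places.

130.29

Take in order of value per unit:
- C (76/6 per unit): all 6 → value 76, running total 76.00
- A (95/35 per unit): 20 of 35 → value 20×95/35 = 54.2857, running total 130.29
Total 130.29.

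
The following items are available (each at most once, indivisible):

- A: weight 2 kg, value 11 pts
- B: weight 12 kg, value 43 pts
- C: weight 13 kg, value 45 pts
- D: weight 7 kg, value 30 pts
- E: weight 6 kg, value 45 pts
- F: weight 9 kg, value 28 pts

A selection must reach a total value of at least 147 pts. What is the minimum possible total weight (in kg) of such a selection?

35

Subsets with value ≥ 147, sorted by total weight:
- C+D+E+F: weight 35, value 148
- A+B+D+E+F: weight 36, value 157
- A+C+D+E+F: weight 37, value 159
Minimum weight: 35 kg.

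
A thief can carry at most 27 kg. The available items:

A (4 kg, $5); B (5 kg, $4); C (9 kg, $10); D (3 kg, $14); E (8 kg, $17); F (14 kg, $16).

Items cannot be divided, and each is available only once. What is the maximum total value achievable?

$47

Check high-value combinations within 27 kg:
- D+E+F: weight 3+8+14=25, value 14+17+16=47
- A+C+D+E: weight 4+9+3+8=24, value 5+10+14+17=46
- B+C+D+E: weight 5+9+3+8=25, value 4+10+14+17=45
- C+D+E: weight 9+3+8=20, value 10+14+17=41
- A+B+D+E: weight 4+5+3+8=20, value 5+4+14+17=40
Best: $47.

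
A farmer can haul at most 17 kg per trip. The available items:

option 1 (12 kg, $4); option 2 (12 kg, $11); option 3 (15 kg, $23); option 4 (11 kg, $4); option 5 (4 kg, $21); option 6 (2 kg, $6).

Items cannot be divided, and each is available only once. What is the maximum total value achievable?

Check high-value combinations within 17 kg:
- option 2+option 5: weight 12+4=16, value 11+21=32
- option 4+option 5+option 6: weight 11+4+2=17, value 4+21+6=31
- option 3+option 6: weight 15+2=17, value 23+6=29
- option 5+option 6: weight 4+2=6, value 21+6=27
- option 4+option 5: weight 11+4=15, value 4+21=25
Best: $32.

$32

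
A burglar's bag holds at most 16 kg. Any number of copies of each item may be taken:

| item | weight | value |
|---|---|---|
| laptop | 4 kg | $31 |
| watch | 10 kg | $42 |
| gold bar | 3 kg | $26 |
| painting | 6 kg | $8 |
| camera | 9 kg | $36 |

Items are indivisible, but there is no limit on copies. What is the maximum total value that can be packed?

Best value-per-unit is gold bar at 26/3; filling with it alone gives 5×26 = 130.
Optimal mix: 1×laptop + 4×gold bar → weight 16, value 135.

$135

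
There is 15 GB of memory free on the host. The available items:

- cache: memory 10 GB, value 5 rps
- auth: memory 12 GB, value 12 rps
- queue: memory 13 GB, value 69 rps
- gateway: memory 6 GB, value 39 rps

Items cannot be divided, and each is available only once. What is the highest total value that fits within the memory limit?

69 rps

This is a 0/1 knapsack; check combinations near the capacity.
- queue: memory 13, value 69
- gateway: memory 6, value 39
- auth: memory 12, value 12
- cache: memory 10, value 5
Best: 69 rps.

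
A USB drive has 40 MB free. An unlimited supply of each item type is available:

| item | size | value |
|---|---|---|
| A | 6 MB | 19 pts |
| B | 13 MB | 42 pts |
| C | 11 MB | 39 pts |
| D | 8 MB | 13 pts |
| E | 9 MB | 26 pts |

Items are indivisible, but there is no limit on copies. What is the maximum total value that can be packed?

136 pts

Best value-per-unit is C at 39/11; filling with it alone gives 3×39 = 117.
Optimal mix: 1×A + 3×C → size 39, value 136.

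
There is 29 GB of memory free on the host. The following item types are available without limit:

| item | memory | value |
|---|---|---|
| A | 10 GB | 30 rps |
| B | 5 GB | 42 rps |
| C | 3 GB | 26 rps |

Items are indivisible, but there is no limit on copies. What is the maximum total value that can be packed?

Best value-per-unit is C at 26/3; filling with it alone gives 9×26 = 234.
Optimal mix: 1×B + 8×C → memory 29, value 250.

250 rps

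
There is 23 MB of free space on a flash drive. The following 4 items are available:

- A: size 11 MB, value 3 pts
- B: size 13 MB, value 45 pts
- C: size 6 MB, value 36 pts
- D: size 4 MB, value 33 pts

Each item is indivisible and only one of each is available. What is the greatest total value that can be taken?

114 pts

Check high-value combinations within 23 MB:
- B+C+D: size 13+6+4=23, value 45+36+33=114
- B+C: size 13+6=19, value 45+36=81
- B+D: size 13+4=17, value 45+33=78
- A+C+D: size 11+6+4=21, value 3+36+33=72
- C+D: size 6+4=10, value 36+33=69
Best: 114 pts.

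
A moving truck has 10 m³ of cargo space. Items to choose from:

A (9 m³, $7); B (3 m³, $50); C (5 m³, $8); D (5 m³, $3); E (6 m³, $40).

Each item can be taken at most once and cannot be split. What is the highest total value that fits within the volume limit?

This is a 0/1 knapsack; check combinations near the capacity.
- B+E: volume 3+6=9, value 50+40=90
- B+C: volume 3+5=8, value 50+8=58
- B+D: volume 3+5=8, value 50+3=53
Best: $90.

$90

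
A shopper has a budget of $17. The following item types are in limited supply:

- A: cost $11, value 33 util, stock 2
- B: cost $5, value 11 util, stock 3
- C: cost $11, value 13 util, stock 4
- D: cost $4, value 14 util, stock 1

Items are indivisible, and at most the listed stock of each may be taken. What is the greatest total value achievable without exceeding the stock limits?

Top feasible selections:
- 1×A + 1×D: cost 15, value 47
- 1×A + 1×B: cost 16, value 44
- 2×B + 1×D: cost 14, value 36
- 1×A: cost 11, value 33
Best: 47 util.

47 util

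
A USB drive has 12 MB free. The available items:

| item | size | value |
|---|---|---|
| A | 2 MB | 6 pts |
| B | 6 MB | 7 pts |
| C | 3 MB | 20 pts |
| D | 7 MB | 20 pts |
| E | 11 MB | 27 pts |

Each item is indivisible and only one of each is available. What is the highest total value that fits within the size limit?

46 pts

Check high-value combinations within 12 MB:
- A+C+D: size 2+3+7=12, value 6+20+20=46
- C+D: size 3+7=10, value 20+20=40
- A+B+C: size 2+6+3=11, value 6+7+20=33
Best: 46 pts.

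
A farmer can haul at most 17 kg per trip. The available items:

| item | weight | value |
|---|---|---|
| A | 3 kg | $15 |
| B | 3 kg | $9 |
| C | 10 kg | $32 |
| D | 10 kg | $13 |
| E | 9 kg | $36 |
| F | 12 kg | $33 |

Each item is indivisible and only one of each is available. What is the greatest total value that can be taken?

This is a 0/1 knapsack; check combinations near the capacity.
- A+B+E: weight 3+3+9=15, value 15+9+36=60
- A+B+C: weight 3+3+10=16, value 15+9+32=56
- A+E: weight 3+9=12, value 15+36=51
- A+F: weight 3+12=15, value 15+33=48
- A+C: weight 3+10=13, value 15+32=47
Best: $60.

$60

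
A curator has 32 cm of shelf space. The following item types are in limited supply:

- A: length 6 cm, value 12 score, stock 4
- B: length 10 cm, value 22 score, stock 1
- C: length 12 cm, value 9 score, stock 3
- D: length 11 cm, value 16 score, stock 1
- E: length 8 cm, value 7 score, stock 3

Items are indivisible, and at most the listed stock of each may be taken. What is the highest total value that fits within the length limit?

Top feasible selections:
- 3×A + 1×B: length 28, value 58
- 4×A + 1×E: length 32, value 55
Best: 58 score.

58 score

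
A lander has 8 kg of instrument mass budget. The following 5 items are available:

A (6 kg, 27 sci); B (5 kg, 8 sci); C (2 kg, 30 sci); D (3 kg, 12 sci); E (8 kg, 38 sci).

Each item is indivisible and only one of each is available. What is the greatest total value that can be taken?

57 sci

Check high-value combinations within 8 kg:
- A+C: mass 6+2=8, value 27+30=57
- C+D: mass 2+3=5, value 30+12=42
- B+C: mass 5+2=7, value 8+30=38
Best: 57 sci.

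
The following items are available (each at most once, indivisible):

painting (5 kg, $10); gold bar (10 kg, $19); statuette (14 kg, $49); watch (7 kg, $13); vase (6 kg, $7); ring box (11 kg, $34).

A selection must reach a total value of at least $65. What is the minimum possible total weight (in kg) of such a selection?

Subsets with value ≥ 65, sorted by total weight:
- gold bar+statuette: weight 24, value 68
- statuette+ring box: weight 25, value 83
- painting+statuette+vase: weight 25, value 66
- painting+statuette+watch: weight 26, value 72
Minimum weight: 24 kg.

24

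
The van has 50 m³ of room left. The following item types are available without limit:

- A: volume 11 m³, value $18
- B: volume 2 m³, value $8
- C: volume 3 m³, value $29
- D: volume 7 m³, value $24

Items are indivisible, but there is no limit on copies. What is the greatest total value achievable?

$472

Best value-per-unit is C at 29/3; filling with it alone gives 16×29 = 464.
Optimal mix: 1×B + 16×C → volume 50, value 472.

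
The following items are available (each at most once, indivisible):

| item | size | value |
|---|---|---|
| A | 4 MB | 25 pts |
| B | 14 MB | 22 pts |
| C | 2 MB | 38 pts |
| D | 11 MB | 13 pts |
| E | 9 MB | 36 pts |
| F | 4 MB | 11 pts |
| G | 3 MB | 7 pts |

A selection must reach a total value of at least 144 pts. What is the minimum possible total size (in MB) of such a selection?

Subsets with value ≥ 144, sorted by total size:
- A+B+C+D+E+F: size 44, value 145
- A+B+C+D+E+F+G: size 47, value 152
Minimum size: 44 MB.

44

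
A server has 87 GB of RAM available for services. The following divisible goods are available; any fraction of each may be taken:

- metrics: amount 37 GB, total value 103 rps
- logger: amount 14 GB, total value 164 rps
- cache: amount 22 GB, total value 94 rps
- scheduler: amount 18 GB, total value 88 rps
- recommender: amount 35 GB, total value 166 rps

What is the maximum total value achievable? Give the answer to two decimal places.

Take in order of value per unit:
- logger (164/14 per unit): all 14 → value 164, running total 164.00
- scheduler (88/18 per unit): all 18 → value 88, running total 252.00
- recommender (166/35 per unit): all 35 → value 166, running total 418.00
- cache (94/22 per unit): 20 of 22 → value 20×94/22 = 85.4545, running total 503.45
Total 503.45.

503.45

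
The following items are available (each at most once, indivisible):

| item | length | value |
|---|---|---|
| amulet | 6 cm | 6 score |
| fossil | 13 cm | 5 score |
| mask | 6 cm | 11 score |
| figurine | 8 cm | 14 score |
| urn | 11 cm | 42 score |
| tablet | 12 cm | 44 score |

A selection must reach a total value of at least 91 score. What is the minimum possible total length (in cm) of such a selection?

29

Subsets with value ≥ 91, sorted by total length:
- mask+urn+tablet: length 29, value 97
- amulet+urn+tablet: length 29, value 92
- figurine+urn+tablet: length 31, value 100
Minimum length: 29 cm.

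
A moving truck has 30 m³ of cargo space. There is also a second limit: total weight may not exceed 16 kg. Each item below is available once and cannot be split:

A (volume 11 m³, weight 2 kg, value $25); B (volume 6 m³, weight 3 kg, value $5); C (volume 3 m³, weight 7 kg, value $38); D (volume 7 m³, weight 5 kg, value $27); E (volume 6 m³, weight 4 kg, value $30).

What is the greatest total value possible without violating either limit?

$98

Feasible sets respecting both limits:
- A+B+C+E: volume 26, weight 16, value 98
- C+D+E: volume 16, weight 16, value 95
- A+C+E: volume 20, weight 13, value 93
- A+C+D: volume 21, weight 14, value 90
Best: $98.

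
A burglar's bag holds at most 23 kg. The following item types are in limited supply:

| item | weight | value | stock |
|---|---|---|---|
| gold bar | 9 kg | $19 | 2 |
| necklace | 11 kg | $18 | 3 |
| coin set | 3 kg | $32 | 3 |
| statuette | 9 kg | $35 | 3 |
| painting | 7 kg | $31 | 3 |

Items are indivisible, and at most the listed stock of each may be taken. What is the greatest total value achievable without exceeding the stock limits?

$158

Best selections within weight 23 and stock limits:
- 3×coin set + 2×painting: weight 23, value 158
- 3×coin set + 1×statuette: weight 18, value 131
- 2×coin set + 1×statuette + 1×painting: weight 22, value 130
Best: $158.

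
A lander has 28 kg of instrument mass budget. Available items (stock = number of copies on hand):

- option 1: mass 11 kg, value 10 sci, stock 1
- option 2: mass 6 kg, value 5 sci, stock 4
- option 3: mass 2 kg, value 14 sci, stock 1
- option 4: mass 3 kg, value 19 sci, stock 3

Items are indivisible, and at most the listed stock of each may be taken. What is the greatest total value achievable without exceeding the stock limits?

Best selections within mass 28 and stock limits:
- 1×option 1 + 1×option 2 + 1×option 3 + 3×option 4: mass 28, value 86
- 1×option 1 + 1×option 3 + 3×option 4: mass 22, value 81
Best: 86 sci.

86 sci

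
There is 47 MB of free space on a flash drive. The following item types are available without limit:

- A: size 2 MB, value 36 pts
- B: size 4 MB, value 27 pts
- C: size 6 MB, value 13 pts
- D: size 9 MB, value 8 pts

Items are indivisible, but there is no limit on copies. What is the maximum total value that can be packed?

828 pts

Best value-per-unit is A at 36/2, and filling with it alone uses size 23×2=46. No mix of the others beats 23×36 = 828.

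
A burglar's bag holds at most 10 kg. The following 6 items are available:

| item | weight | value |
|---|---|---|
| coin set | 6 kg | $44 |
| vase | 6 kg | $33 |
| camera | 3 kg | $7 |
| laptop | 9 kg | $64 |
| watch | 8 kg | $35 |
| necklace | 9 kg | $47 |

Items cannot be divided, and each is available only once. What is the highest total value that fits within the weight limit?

Check high-value combinations within 10 kg:
- laptop: weight 9, value 64
- coin set+camera: weight 6+3=9, value 44+7=51
- necklace: weight 9, value 47
Best: $64.

$64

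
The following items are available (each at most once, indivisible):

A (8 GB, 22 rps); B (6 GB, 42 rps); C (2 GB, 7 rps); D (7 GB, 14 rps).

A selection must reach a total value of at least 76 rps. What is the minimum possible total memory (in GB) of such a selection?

21

Subsets with value ≥ 76, sorted by total memory:
- A+B+D: memory 21, value 78
- A+B+C+D: memory 23, value 85
Minimum memory: 21 GB.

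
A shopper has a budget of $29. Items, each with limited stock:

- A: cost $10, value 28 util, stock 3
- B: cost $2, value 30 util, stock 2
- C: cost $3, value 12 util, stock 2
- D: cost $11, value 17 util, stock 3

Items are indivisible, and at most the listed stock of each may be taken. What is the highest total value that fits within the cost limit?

128 util

Best selections within cost 29 and stock limits:
- 2×A + 2×B + 1×C: cost 27, value 128
- 1×A + 2×B + 1×C + 1×D: cost 28, value 117
- 2×A + 2×B: cost 24, value 116
Best: 128 util.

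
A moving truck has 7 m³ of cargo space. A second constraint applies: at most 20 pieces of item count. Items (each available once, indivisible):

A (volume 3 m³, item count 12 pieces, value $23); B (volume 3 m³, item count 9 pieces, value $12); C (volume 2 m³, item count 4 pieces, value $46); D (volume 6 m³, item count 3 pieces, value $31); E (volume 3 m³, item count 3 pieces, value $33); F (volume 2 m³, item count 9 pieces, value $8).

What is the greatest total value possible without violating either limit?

$87

Feasible sets respecting both limits:
- C+E+F: volume 7, item count 16, value 87
- C+E: volume 5, item count 7, value 79
- A+C: volume 5, item count 16, value 69
- B+C: volume 5, item count 13, value 58
Best: $87.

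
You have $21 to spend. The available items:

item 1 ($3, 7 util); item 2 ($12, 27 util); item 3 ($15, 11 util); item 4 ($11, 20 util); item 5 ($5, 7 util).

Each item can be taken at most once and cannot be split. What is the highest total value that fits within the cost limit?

41 util

Check high-value combinations within $21:
- item 1+item 2+item 5: cost 3+12+5=20, value 7+27+7=41
- item 1+item 2: cost 3+12=15, value 7+27=34
- item 2+item 5: cost 12+5=17, value 27+7=34
- item 1+item 4+item 5: cost 3+11+5=19, value 7+20+7=34
Best: 41 util.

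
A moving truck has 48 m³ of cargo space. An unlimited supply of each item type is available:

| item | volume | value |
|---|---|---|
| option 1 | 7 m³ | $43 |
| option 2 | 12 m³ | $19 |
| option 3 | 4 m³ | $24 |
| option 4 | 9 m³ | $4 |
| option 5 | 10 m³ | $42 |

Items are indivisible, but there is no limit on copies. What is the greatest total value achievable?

$292

Best value-per-unit is option 1 at 43/7; filling with it alone gives 6×43 = 258.
Optimal mix: 4×option 1 + 5×option 3 → volume 48, value 292.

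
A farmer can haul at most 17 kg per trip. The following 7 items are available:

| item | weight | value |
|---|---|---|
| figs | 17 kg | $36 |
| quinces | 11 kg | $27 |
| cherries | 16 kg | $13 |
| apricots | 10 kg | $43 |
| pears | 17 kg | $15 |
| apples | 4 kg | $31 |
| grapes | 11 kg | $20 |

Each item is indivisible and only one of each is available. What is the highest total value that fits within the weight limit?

$74

Check high-value combinations within 17 kg:
- apricots+apples: weight 10+4=14, value 43+31=74
- quinces+apples: weight 11+4=15, value 27+31=58
- apples+grapes: weight 4+11=15, value 31+20=51
- apricots: weight 10, value 43
Best: $74.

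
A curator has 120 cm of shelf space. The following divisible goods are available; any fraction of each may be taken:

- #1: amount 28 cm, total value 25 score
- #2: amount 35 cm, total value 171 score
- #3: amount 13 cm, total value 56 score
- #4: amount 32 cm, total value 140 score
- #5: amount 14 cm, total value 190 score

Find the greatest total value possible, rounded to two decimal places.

Take in order of value per unit:
- #5 (190/14 per unit): all 14 → value 190, running total 190.00
- #2 (171/35 per unit): all 35 → value 171, running total 361.00
- #4 (140/32 per unit): all 32 → value 140, running total 501.00
- #3 (56/13 per unit): all 13 → value 56, running total 557.00
- #1 (25/28 per unit): 26 of 28 → value 26×25/28 = 23.2143, running total 580.21
Total 580.21.

580.21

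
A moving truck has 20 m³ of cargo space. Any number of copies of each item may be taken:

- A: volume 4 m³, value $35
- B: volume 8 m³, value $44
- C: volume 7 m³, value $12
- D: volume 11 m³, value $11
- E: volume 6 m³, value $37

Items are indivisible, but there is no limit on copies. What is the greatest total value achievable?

$175

Best value-per-unit is A at 35/4, and filling with it alone uses volume 5×4=20. No mix of the others beats 5×35 = 175.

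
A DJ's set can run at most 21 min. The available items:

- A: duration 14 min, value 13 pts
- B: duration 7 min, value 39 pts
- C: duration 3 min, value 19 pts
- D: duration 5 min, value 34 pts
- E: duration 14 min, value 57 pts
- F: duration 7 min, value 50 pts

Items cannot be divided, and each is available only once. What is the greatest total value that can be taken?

123 pts

Check high-value combinations within 21 min:
- B+D+F: duration 7+5+7=19, value 39+34+50=123
- B+C+F: duration 7+3+7=17, value 39+19+50=108
- E+F: duration 14+7=21, value 57+50=107
- C+D+F: duration 3+5+7=15, value 19+34+50=103
- B+E: duration 7+14=21, value 39+57=96
Best: 123 pts.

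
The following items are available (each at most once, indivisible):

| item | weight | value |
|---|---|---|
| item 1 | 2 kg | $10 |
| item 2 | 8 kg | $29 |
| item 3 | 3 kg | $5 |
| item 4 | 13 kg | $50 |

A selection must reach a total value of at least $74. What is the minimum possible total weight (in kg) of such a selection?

Subsets with value ≥ 74, sorted by total weight:
- item 2+item 4: weight 21, value 79
- item 1+item 2+item 4: weight 23, value 89
- item 2+item 3+item 4: weight 24, value 84
Minimum weight: 21 kg.

21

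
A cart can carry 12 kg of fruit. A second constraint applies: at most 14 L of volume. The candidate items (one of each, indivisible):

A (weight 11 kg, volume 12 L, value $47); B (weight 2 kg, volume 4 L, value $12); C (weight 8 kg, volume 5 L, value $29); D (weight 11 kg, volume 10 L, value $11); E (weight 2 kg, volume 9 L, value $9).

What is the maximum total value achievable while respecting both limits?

Feasible sets respecting both limits:
- A: weight 11, volume 12, value 47
- B+C: weight 10, volume 9, value 41
- C+E: weight 10, volume 14, value 38
- C: weight 8, volume 5, value 29
Best: $47.

$47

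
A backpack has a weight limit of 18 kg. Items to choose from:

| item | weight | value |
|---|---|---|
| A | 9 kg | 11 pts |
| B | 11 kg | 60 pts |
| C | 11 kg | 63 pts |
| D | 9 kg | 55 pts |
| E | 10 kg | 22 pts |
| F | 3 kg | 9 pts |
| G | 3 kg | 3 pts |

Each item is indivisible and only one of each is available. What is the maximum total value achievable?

75 pts

Check high-value combinations within 18 kg:
- C+F+G: weight 11+3+3=17, value 63+9+3=75
- C+F: weight 11+3=14, value 63+9=72
- B+F+G: weight 11+3+3=17, value 60+9+3=72
- B+F: weight 11+3=14, value 60+9=69
Best: 75 pts.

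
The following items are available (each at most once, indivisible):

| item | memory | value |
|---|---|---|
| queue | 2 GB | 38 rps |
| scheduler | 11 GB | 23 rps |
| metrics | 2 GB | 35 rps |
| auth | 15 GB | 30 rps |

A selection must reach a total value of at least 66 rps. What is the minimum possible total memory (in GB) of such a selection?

4

Subsets with value ≥ 66, sorted by total memory:
- queue+metrics: memory 4, value 73
- queue+scheduler+metrics: memory 15, value 96
- queue+auth: memory 17, value 68
Minimum memory: 4 GB.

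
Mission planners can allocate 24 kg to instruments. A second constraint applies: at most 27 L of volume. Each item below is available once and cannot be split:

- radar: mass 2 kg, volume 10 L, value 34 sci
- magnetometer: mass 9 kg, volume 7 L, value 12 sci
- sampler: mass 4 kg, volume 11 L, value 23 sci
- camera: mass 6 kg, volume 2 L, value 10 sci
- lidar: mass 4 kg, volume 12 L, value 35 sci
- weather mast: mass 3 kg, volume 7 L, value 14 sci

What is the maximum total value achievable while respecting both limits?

79 sci

Feasible sets respecting both limits:
- radar+camera+lidar: mass 12, volume 24, value 79
- radar+magnetometer+camera+weather mast: mass 20, volume 26, value 70
- radar+lidar: mass 6, volume 22, value 69
- sampler+camera+lidar: mass 14, volume 25, value 68
Best: 79 sci.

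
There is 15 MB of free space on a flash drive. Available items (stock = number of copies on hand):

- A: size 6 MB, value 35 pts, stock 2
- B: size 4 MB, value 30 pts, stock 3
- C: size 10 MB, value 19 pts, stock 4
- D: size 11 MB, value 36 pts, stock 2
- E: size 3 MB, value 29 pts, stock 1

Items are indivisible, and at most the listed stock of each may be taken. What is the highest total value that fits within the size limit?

Best selections within size 15 and stock limits:
- 3×B + 1×E: size 15, value 119
- 2×A + 1×E: size 15, value 99
Best: 119 pts.

119 pts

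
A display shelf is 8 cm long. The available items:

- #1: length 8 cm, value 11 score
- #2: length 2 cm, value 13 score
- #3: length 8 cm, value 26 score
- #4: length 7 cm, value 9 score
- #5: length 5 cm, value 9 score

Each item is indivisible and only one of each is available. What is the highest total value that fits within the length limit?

26 score

Check high-value combinations within 8 cm:
- #3: length 8, value 26
- #2+#5: length 2+5=7, value 13+9=22
- #2: length 2, value 13
- #1: length 8, value 11
- #5: length 5, value 9
Best: 26 score.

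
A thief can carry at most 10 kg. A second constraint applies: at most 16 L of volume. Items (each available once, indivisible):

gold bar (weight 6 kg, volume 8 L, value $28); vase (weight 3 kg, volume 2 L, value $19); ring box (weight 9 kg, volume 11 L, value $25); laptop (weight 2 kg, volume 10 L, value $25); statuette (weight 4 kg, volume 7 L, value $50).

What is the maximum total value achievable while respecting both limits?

Feasible sets respecting both limits:
- gold bar+statuette: weight 10, volume 15, value 78
- vase+statuette: weight 7, volume 9, value 69
- statuette: weight 4, volume 7, value 50
Best: $78.

$78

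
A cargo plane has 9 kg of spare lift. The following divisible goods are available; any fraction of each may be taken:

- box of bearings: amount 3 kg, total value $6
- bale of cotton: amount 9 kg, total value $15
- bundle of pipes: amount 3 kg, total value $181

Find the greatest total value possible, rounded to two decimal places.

192.00

Take in order of value per unit:
- bundle of pipes (181/3 per unit): all 3 → value 181, running total 181.00
- box of bearings (6/3 per unit): all 3 → value 6, running total 187.00
- bale of cotton (15/9 per unit): 3 of 9 → value 3×15/9 = 5.0000, running total 192.00
Total 192.00.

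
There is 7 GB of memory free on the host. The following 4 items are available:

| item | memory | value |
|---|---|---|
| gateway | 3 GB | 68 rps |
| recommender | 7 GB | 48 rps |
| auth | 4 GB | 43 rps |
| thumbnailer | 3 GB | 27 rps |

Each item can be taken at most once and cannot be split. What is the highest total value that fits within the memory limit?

This is a 0/1 knapsack; check combinations near the capacity.
- gateway+auth: memory 3+4=7, value 68+43=111
- gateway+thumbnailer: memory 3+3=6, value 68+27=95
- auth+thumbnailer: memory 4+3=7, value 43+27=70
- gateway: memory 3, value 68
- recommender: memory 7, value 48
Best: 111 rps.

111 rps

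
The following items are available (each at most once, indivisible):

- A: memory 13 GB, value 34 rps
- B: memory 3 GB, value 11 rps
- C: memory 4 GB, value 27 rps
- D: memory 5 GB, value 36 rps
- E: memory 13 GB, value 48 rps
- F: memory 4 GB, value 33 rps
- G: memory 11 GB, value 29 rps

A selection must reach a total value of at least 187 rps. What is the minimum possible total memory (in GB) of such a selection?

Subsets with value ≥ 187, sorted by total memory:
- A+B+C+D+E+F: memory 42, value 189
- A+B+D+E+F+G: memory 49, value 191
Minimum memory: 42 GB.

42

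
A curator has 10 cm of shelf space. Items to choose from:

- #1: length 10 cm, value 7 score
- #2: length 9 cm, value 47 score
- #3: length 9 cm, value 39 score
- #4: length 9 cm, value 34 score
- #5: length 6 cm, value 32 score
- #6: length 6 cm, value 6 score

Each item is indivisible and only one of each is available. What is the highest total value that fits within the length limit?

47 score

Check high-value combinations within 10 cm:
- #2: length 9, value 47
- #3: length 9, value 39
- #4: length 9, value 34
Best: 47 score.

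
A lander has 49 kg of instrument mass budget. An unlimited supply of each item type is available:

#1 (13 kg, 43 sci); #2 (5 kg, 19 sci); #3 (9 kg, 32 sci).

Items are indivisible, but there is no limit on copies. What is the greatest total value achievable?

184 sci

Best value-per-unit is #2 at 19/5; filling with it alone gives 9×19 = 171.
Optimal mix: 8×#2 + 1×#3 → mass 49, value 184.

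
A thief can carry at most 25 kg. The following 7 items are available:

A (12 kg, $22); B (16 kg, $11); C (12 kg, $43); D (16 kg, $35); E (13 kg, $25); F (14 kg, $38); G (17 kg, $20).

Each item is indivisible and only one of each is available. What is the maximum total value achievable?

$68

Check high-value combinations within 25 kg:
- C+E: weight 12+13=25, value 43+25=68
- A+C: weight 12+12=24, value 22+43=65
- A+E: weight 12+13=25, value 22+25=47
- C: weight 12, value 43
- F: weight 14, value 38
Best: $68.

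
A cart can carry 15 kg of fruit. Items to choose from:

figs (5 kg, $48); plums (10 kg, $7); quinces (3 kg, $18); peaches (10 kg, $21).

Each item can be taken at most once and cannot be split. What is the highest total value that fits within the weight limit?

$69

Check high-value combinations within 15 kg:
- figs+peaches: weight 5+10=15, value 48+21=69
- figs+quinces: weight 5+3=8, value 48+18=66
- figs+plums: weight 5+10=15, value 48+7=55
- figs: weight 5, value 48
- quinces+peaches: weight 3+10=13, value 18+21=39
Best: $69.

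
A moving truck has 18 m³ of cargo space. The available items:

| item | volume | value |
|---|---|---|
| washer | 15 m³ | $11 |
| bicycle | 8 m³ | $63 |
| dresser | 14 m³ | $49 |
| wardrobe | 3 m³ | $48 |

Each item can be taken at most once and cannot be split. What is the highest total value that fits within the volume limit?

Check high-value combinations within 18 m³:
- bicycle+wardrobe: volume 8+3=11, value 63+48=111
- dresser+wardrobe: volume 14+3=17, value 49+48=97
- bicycle: volume 8, value 63
- washer+wardrobe: volume 15+3=18, value 11+48=59
Best: $111.

$111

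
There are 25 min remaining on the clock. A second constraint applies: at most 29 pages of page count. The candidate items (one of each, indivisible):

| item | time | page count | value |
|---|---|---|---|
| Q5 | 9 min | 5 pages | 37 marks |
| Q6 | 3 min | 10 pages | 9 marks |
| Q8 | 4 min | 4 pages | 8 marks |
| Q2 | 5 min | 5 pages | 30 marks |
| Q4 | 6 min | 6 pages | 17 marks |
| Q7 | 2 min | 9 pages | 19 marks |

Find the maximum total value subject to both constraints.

Feasible sets respecting both limits:
- Q5+Q2+Q4+Q7: time 22, page count 25, value 103
- Q5+Q6+Q2+Q7: time 19, page count 29, value 95
- Q5+Q8+Q2+Q7: time 20, page count 23, value 94
- Q5+Q6+Q2+Q4: time 23, page count 26, value 93
Best: 103 marks.

103 marks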